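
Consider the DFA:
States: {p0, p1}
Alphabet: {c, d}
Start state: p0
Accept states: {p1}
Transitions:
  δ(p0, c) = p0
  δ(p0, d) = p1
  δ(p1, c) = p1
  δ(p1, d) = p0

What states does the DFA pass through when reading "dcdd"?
read 'd': p0 → p1
  read 'c': p1 → p1
  read 'd': p1 → p0
  read 'd': p0 → p1
p0 -> p1 -> p1 -> p0 -> p1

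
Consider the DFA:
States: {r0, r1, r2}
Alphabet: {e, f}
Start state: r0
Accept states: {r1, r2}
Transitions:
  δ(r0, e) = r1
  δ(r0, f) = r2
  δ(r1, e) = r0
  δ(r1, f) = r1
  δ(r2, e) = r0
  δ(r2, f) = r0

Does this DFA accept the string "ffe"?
Processing string "ffe":
  r0 --f--> r2
  r2 --f--> r0
  r0 --e--> r1
Final state: r1
Accept states: {r1, r2}
Yes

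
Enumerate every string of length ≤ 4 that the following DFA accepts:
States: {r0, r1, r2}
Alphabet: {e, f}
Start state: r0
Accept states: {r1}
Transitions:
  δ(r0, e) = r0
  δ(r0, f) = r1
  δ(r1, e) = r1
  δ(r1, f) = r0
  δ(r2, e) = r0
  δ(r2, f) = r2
f, ef, fe, eef, efe, fee, fff, eeef, eefe, efee, efff, feee, feff, ffef, fffe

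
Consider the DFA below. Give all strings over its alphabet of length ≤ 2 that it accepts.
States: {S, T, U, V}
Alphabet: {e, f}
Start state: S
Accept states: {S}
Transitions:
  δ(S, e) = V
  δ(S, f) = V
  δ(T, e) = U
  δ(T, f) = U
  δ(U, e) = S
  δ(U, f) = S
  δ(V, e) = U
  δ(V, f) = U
ε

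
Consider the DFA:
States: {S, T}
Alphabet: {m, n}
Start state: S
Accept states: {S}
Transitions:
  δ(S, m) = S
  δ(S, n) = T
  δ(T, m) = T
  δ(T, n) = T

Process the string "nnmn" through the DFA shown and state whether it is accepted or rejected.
Processing string "nnmn":
  S --n--> T
  T --n--> T
  T --m--> T
  T --n--> T
Final state: T
Accept states: {S}
No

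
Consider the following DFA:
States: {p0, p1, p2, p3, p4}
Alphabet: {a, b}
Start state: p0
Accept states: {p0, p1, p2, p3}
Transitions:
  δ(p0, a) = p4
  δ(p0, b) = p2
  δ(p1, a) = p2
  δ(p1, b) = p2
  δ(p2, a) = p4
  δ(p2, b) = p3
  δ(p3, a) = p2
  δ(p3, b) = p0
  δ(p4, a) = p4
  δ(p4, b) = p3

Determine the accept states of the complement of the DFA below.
Complement accept states = All states \ Original accept states
= {p0, p1, p2, p3, p4} \ {p0, p1, p2, p3}
{p4}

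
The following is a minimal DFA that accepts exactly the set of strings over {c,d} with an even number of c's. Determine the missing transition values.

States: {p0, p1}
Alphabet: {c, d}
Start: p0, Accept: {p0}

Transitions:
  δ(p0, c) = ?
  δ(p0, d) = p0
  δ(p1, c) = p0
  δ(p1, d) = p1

From the language and accept set, identify what each state tracks — p0: even number of c's so far; p1: odd number of c's so far.
Each missing δ(q, a) is the state matching the new tracked value after reading a.
δ(p0, c) = p1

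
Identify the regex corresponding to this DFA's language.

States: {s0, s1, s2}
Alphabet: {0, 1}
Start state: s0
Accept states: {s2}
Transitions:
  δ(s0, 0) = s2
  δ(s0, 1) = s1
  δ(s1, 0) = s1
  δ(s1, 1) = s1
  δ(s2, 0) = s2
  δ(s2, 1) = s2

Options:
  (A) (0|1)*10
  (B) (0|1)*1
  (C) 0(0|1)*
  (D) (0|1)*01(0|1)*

Check each option against the DFA on short strings; one disagreement eliminates an option:
  (A) (0|1)*10: on '0' the DFA goes s0 → s2 and accepts (s2 ∈ Accept), but the regex does not match it → eliminate
  (B) (0|1)*1: on '0' the DFA goes s0 → s2 and accepts (s2 ∈ Accept), but the regex does not match it → eliminate
  (C) 0(0|1)*: agrees with the DFA on every string of length ≤ 6
  (D) (0|1)*01(0|1)*: on '0' the DFA goes s0 → s2 and accepts (s2 ∈ Accept), but the regex does not match it → eliminate
Only (C) is consistent with the DFA.
(C) 0(0|1)*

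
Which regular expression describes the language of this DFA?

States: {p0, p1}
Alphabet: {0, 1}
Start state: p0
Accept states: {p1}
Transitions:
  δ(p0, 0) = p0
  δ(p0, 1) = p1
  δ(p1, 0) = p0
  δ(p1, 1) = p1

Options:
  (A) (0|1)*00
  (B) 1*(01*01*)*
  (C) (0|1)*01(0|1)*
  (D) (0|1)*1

Check each option against the DFA on short strings; one disagreement eliminates an option:
  (A) (0|1)*00: on '1' the DFA goes p0 → p1 and accepts (p1 ∈ Accept), but the regex does not match it → eliminate
  (B) 1*(01*01*)*: on ε the DFA stays in p0 and rejects (p0 ∉ Accept), but the regex matches it → eliminate
  (C) (0|1)*01(0|1)*: on '1' the DFA goes p0 → p1 and accepts (p1 ∈ Accept), but the regex does not match it → eliminate
  (D) (0|1)*1: agrees with the DFA on every string of length ≤ 6
Only (D) is consistent with the DFA.
(D) (0|1)*1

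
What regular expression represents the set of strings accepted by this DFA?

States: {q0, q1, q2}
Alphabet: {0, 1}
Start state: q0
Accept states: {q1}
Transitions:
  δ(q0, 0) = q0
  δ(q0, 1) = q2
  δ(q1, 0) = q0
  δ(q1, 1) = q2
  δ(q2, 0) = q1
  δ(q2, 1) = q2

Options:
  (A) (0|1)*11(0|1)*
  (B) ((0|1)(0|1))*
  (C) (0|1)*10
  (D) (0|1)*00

Check each option against the DFA on short strings; one disagreement eliminates an option:
  (A) (0|1)*11(0|1)*: on '10' the DFA goes q0 → q2 → q1 and accepts (q1 ∈ Accept), but the regex does not match it → eliminate
  (B) ((0|1)(0|1))*: on ε the DFA stays in q0 and rejects (q0 ∉ Accept), but the regex matches it → eliminate
  (C) (0|1)*10: agrees with the DFA on every string of length ≤ 6
  (D) (0|1)*00: on '00' the DFA goes q0 → q0 → q0 and rejects (q0 ∉ Accept), but the regex matches it → eliminate
Only (C) is consistent with the DFA.
(C) (0|1)*10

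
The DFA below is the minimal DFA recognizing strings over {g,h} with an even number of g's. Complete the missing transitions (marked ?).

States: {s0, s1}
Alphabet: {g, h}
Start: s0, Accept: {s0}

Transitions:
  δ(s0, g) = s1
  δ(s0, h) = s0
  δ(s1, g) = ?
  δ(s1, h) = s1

From the language and accept set, identify what each state tracks — s0: even number of g's so far; s1: odd number of g's so far.
Each missing δ(q, a) is the state matching the new tracked value after reading a.
δ(s1, g) = s0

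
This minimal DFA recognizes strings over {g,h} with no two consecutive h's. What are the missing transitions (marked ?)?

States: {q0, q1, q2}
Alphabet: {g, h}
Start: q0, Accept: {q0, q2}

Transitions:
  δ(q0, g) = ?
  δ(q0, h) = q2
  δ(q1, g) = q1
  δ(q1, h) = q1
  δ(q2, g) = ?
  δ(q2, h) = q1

From the language and accept set, identify what each state tracks — q0: last symbol not h (ok); q1: saw hh (dead); q2: last symbol h (ok).
Each missing δ(q, a) is the state matching the new tracked value after reading a.
δ(q0, g) = q0; δ(q2, g) = q0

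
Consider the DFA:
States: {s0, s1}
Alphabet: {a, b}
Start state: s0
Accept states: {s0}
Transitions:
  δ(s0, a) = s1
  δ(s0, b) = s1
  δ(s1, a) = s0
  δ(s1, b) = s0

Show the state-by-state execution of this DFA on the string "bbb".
read 'b': s0 → s1
  read 'b': s1 → s0
  read 'b': s0 → s1
s0 -> s1 -> s0 -> s1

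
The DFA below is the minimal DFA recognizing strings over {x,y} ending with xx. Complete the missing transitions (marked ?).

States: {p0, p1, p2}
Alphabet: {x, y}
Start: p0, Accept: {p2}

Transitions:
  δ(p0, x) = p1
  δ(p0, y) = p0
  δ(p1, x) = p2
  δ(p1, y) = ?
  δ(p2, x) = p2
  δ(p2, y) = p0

From the language and accept set, identify what each state tracks — p0: last symbol not x; p1: one trailing x; p2: two trailing x's.
Each missing δ(q, a) is the state matching the new tracked value after reading a.
δ(p1, y) = p0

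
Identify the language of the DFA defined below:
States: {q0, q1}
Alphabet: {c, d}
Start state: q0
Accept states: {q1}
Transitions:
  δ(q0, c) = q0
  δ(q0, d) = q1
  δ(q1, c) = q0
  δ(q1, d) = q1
Testing a few strings:
  'cd' → accept
  'd' → accept
  'ccd' → accept
  'c' → reject
State roles: q0=last symbol not d; q1=last symbol is d
All strings over {c,d} ending with d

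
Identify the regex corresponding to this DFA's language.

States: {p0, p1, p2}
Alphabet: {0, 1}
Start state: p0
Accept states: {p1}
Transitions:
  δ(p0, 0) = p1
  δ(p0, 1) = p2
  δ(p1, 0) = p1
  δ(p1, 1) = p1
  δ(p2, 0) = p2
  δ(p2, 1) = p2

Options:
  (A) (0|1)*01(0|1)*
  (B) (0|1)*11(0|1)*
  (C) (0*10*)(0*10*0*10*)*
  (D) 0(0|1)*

Check each option against the DFA on short strings; one disagreement eliminates an option:
  (A) (0|1)*01(0|1)*: on '0' the DFA goes p0 → p1 and accepts (p1 ∈ Accept), but the regex does not match it → eliminate
  (B) (0|1)*11(0|1)*: on '0' the DFA goes p0 → p1 and accepts (p1 ∈ Accept), but the regex does not match it → eliminate
  (C) (0*10*)(0*10*0*10*)*: on '0' the DFA goes p0 → p1 and accepts (p1 ∈ Accept), but the regex does not match it → eliminate
  (D) 0(0|1)*: agrees with the DFA on every string of length ≤ 6
Only (D) is consistent with the DFA.
(D) 0(0|1)*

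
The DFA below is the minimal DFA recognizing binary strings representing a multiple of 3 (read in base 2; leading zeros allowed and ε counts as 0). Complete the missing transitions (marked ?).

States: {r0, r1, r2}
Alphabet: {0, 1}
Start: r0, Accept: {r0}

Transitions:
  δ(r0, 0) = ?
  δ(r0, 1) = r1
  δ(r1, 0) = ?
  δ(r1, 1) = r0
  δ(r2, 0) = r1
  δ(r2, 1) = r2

From the language and accept set, identify what each state tracks — r0: value ≡ 0 (mod 3); r1: value ≡ 1 (mod 3); r2: value ≡ 2 (mod 3).
Each missing δ(q, a) is the state matching the new tracked value after reading a.
δ(r0, 0) = r0; δ(r1, 0) = r2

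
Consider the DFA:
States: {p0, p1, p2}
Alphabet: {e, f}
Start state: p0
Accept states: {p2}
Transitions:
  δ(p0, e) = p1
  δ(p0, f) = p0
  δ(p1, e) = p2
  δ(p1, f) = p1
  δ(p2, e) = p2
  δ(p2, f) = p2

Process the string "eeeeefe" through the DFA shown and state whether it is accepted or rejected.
Processing string "eeeeefe":
  p0 --e--> p1
  p1 --e--> p2
  p2 --e--> p2
  p2 --e--> p2
  p2 --e--> p2
  p2 --f--> p2
  p2 --e--> p2
Final state: p2
Accept states: {p2}
Yes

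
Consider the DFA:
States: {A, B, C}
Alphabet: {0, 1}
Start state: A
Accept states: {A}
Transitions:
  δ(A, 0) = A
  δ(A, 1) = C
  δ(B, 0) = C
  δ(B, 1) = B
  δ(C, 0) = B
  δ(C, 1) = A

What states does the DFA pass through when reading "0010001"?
read '0': A → A
  read '0': A → A
  read '1': A → C
  read '0': C → B
  read '0': B → C
  read '0': C → B
  read '1': B → B
A -> A -> A -> C -> B -> C -> B -> B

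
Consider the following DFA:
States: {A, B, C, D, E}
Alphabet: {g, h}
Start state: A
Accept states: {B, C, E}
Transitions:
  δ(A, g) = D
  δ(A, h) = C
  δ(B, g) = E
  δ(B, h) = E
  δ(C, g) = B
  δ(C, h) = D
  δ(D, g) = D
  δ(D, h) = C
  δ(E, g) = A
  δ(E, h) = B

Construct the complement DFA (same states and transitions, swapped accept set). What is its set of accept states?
Complement accept states = All states \ Original accept states
= {A, B, C, D, E} \ {B, C, E}
{A, D}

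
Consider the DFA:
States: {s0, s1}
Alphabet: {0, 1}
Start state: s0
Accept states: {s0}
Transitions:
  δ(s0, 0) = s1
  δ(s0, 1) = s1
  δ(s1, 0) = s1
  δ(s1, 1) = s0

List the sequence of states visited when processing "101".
read '1': s0 → s1
  read '0': s1 → s1
  read '1': s1 → s0
s0 -> s1 -> s1 -> s0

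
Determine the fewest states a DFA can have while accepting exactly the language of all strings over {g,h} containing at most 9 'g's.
By Myhill–Nerode, count the distinguishable equivalence classes: 11 classes — having seen 0, 1, …, 9, or >9 copies of 'g'; counts 0 through 9 are accepting and >9 is dead.
11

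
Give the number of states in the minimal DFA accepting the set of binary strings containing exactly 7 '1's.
By Myhill–Nerode, count the distinguishable equivalence classes: 9 classes — having seen 0, 1, …, 7, or >7 copies of '1'; the count-7 class is the only accepting one and >7 is dead.
9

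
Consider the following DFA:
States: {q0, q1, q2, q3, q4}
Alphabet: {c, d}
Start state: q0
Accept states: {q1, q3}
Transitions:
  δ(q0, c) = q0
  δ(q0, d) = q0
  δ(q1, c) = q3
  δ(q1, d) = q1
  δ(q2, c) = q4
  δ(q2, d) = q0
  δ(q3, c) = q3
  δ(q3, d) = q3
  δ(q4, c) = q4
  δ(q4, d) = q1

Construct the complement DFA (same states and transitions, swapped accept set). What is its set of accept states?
Complement accept states = All states \ Original accept states
= {q0, q1, q2, q3, q4} \ {q1, q3}
{q0, q2, q4}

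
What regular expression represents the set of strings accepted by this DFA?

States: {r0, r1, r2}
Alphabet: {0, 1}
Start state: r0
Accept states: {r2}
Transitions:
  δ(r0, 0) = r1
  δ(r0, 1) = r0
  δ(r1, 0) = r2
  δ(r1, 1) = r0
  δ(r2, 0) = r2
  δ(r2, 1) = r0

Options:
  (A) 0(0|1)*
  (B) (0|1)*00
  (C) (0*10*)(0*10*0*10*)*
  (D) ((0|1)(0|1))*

Check each option against the DFA on short strings; one disagreement eliminates an option:
  (A) 0(0|1)*: on '0' the DFA goes r0 → r1 and rejects (r1 ∉ Accept), but the regex matches it → eliminate
  (B) (0|1)*00: agrees with the DFA on every string of length ≤ 6
  (C) (0*10*)(0*10*0*10*)*: on '1' the DFA goes r0 → r0 and rejects (r0 ∉ Accept), but the regex matches it → eliminate
  (D) ((0|1)(0|1))*: on ε the DFA stays in r0 and rejects (r0 ∉ Accept), but the regex matches it → eliminate
Only (B) is consistent with the DFA.
(B) (0|1)*00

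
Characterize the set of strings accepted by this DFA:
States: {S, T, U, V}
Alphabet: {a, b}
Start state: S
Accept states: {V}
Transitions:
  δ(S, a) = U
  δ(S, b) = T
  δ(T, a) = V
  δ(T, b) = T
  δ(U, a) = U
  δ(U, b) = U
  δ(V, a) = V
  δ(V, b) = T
Testing a few strings:
  'bbab' → reject
  'baba' → accept
  'baaa' → accept
  'bb' → reject
State roles: S=no input read; T=started with b, last symbol b; U=started with a (dead); V=started with b, last symbol a
All strings over {a,b} that start with b and end with a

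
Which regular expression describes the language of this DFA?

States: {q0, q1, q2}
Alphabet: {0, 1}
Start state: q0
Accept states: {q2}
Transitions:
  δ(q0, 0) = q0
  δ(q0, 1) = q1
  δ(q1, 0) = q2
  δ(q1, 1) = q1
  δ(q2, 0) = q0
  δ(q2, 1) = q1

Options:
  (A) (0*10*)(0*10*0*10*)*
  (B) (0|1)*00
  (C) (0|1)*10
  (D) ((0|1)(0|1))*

Check each option against the DFA on short strings; one disagreement eliminates an option:
  (A) (0*10*)(0*10*0*10*)*: on '1' the DFA goes q0 → q1 and rejects (q1 ∉ Accept), but the regex matches it → eliminate
  (B) (0|1)*00: on '00' the DFA goes q0 → q0 → q0 and rejects (q0 ∉ Accept), but the regex matches it → eliminate
  (C) (0|1)*10: agrees with the DFA on every string of length ≤ 6
  (D) ((0|1)(0|1))*: on ε the DFA stays in q0 and rejects (q0 ∉ Accept), but the regex matches it → eliminate
Only (C) is consistent with the DFA.
(C) (0|1)*10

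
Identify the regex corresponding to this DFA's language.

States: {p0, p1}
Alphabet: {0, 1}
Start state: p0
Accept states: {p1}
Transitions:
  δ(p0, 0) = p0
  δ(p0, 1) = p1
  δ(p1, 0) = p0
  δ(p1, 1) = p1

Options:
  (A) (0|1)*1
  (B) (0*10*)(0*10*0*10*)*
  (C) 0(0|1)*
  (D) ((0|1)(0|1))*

Check each option against the DFA on short strings; one disagreement eliminates an option:
  (A) (0|1)*1: agrees with the DFA on every string of length ≤ 6
  (B) (0*10*)(0*10*0*10*)*: on '10' the DFA goes p0 → p1 → p0 and rejects (p0 ∉ Accept), but the regex matches it → eliminate
  (C) 0(0|1)*: on '0' the DFA goes p0 → p0 and rejects (p0 ∉ Accept), but the regex matches it → eliminate
  (D) ((0|1)(0|1))*: on ε the DFA stays in p0 and rejects (p0 ∉ Accept), but the regex matches it → eliminate
Only (A) is consistent with the DFA.
(A) (0|1)*1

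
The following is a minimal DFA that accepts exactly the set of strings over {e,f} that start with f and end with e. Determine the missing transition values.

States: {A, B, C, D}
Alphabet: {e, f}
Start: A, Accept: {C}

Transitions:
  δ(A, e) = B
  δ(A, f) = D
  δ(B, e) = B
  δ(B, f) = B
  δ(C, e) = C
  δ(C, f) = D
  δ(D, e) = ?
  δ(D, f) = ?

From the language and accept set, identify what each state tracks — A: no input read; B: started with e (dead); C: started with f, last symbol e; D: started with f, last symbol f.
Each missing δ(q, a) is the state matching the new tracked value after reading a.
δ(D, e) = C; δ(D, f) = D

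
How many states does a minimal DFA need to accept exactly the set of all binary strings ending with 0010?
By Myhill–Nerode, count the distinguishable equivalence classes: 5 classes — one per longest suffix of the input that is a prefix of '0010' (lengths 0 through 4); only the length-4 class is accepting.
5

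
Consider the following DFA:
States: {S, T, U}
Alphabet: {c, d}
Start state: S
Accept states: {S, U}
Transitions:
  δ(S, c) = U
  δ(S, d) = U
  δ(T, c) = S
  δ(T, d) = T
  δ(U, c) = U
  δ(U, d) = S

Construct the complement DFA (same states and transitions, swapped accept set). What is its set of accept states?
Complement accept states = All states \ Original accept states
= {S, T, U} \ {S, U}
{T}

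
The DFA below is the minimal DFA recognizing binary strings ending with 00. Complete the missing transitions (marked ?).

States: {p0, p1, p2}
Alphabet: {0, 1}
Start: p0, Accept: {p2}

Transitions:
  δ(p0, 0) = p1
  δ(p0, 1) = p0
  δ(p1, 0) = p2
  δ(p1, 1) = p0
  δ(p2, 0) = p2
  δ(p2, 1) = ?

From the language and accept set, identify what each state tracks — p0: last symbol not 0; p1: one trailing 0; p2: two trailing 0's.
Each missing δ(q, a) is the state matching the new tracked value after reading a.
δ(p2, 1) = p0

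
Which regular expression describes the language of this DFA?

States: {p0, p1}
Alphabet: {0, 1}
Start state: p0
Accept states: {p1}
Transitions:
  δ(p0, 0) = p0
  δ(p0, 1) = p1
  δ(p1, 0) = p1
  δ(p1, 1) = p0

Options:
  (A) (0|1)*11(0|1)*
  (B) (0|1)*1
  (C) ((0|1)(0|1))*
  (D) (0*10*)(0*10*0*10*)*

Check each option against the DFA on short strings; one disagreement eliminates an option:
  (A) (0|1)*11(0|1)*: on '1' the DFA goes p0 → p1 and accepts (p1 ∈ Accept), but the regex does not match it → eliminate
  (B) (0|1)*1: on '10' the DFA goes p0 → p1 → p1 and accepts (p1 ∈ Accept), but the regex does not match it → eliminate
  (C) ((0|1)(0|1))*: on ε the DFA stays in p0 and rejects (p0 ∉ Accept), but the regex matches it → eliminate
  (D) (0*10*)(0*10*0*10*)*: agrees with the DFA on every string of length ≤ 6
Only (D) is consistent with the DFA.
(D) (0*10*)(0*10*0*10*)*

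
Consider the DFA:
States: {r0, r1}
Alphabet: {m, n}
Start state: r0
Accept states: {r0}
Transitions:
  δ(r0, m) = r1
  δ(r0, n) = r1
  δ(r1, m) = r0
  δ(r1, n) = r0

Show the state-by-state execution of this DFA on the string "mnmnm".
read 'm': r0 → r1
  read 'n': r1 → r0
  read 'm': r0 → r1
  read 'n': r1 → r0
  read 'm': r0 → r1
r0 -> r1 -> r0 -> r1 -> r0 -> r1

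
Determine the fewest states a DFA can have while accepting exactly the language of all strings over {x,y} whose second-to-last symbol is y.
By Myhill–Nerode, count the distinguishable equivalence classes: 2^2 = 4 classes — the DFA must remember the last 2 symbols read; every pair of distinct length-2 suffixes is distinguishable by some continuation.
4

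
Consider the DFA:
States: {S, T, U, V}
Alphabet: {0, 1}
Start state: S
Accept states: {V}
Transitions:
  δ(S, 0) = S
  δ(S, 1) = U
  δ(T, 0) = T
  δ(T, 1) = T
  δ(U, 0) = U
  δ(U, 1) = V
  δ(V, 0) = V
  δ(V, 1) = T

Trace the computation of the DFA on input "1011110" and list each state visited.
read '1': S → U
  read '0': U → U
  read '1': U → V
  read '1': V → T
  read '1': T → T
  read '1': T → T
  read '0': T → T
S -> U -> U -> V -> T -> T -> T -> T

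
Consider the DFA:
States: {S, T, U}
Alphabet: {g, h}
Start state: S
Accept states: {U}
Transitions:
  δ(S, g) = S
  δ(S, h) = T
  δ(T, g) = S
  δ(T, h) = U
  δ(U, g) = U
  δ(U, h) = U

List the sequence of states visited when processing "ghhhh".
read 'g': S → S
  read 'h': S → T
  read 'h': T → U
  read 'h': U → U
  read 'h': U → U
S -> S -> T -> U -> U -> U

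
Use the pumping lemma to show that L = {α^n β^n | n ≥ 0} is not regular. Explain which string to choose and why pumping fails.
Assume L is regular with pumping length p. Idea: pumping the α-block changes the count balance.
Choose s = α^p β^p (length 2p ≥ p). By the pumping lemma, s = xyz with |xy| ≤ p, |y| > 0. So y = α^k for some k > 0 (since xy is entirely within the α's). Pumping gives xy²z = α^(p+k) β^p, which is not in L since p+k ≠ p.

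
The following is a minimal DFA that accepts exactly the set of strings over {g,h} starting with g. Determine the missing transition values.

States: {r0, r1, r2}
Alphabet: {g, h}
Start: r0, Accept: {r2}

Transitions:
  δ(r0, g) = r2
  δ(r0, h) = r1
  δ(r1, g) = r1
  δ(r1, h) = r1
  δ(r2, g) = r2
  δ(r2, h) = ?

From the language and accept set, identify what each state tracks — r0: no input read; r1: started with h (dead); r2: started with g.
Each missing δ(q, a) is the state matching the new tracked value after reading a.
δ(r2, h) = r2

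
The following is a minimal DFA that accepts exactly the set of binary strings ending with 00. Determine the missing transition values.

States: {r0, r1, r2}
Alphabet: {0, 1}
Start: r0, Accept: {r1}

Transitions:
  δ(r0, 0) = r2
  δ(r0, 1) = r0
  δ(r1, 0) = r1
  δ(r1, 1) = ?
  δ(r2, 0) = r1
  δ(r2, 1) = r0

From the language and accept set, identify what each state tracks — r0: last symbol not 0; r1: two trailing 0's; r2: one trailing 0.
Each missing δ(q, a) is the state matching the new tracked value after reading a.
δ(r1, 1) = r0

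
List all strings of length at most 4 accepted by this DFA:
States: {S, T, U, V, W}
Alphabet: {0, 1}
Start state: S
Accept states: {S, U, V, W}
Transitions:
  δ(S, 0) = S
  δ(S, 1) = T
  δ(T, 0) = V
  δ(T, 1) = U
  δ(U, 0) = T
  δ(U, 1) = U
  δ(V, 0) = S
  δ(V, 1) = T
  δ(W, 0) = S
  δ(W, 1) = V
ε, 0, 00, 10, 11, 000, 010, 011, 100, 111, 0000, 0010, 0011, 0100, 0111, 1000, 1010, 1011, 1100, 1101, 1111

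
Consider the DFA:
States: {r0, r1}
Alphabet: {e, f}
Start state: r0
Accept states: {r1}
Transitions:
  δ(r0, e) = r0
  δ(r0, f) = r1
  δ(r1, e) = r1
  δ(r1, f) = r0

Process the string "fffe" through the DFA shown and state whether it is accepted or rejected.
Processing string "fffe":
  r0 --f--> r1
  r1 --f--> r0
  r0 --f--> r1
  r1 --e--> r1
Final state: r1
Accept states: {r1}
Yes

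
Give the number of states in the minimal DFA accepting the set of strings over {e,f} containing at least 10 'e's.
By Myhill–Nerode, count the distinguishable equivalence classes: 11 classes — having seen 0, 1, …, 9, or ≥10 copies of 'e'; any two classes i < j (j ≤ 10) are distinguished by the string e^(10−j), which takes class j to 10 copies (accepted) but leaves class i below 10 (rejected).
11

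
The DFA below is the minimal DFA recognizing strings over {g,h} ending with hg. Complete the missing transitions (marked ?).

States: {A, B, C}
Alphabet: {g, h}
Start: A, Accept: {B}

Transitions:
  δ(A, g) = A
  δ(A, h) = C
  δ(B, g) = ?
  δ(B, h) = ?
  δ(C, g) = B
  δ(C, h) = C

From the language and accept set, identify what each state tracks — A: no suffix match; B: suffix is hg; C: one trailing h.
Each missing δ(q, a) is the state matching the new tracked value after reading a.
δ(B, g) = A; δ(B, h) = C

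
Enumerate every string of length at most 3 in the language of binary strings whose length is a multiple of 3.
ε, 000, 001, 010, 011, 100, 101, 110, 111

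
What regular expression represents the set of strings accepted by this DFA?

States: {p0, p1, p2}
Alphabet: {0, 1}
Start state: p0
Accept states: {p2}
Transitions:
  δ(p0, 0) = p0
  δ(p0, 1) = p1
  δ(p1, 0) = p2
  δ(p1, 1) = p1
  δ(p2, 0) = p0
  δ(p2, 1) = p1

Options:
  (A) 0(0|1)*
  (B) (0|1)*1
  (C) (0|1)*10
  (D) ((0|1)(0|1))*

Check each option against the DFA on short strings; one disagreement eliminates an option:
  (A) 0(0|1)*: on '0' the DFA goes p0 → p0 and rejects (p0 ∉ Accept), but the regex matches it → eliminate
  (B) (0|1)*1: on '1' the DFA goes p0 → p1 and rejects (p1 ∉ Accept), but the regex matches it → eliminate
  (C) (0|1)*10: agrees with the DFA on every string of length ≤ 6
  (D) ((0|1)(0|1))*: on ε the DFA stays in p0 and rejects (p0 ∉ Accept), but the regex matches it → eliminate
Only (C) is consistent with the DFA.
(C) (0|1)*10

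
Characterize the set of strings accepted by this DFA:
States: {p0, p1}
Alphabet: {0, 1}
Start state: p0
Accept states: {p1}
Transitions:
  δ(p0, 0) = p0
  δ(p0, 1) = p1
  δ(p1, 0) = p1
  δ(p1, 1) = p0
Testing a few strings:
  '1' → accept
  '0' → reject
  '000' → reject
  '10' → accept
State roles: p0=even number of 1's so far; p1=odd number of 1's so far
All binary strings with an odd number of 1's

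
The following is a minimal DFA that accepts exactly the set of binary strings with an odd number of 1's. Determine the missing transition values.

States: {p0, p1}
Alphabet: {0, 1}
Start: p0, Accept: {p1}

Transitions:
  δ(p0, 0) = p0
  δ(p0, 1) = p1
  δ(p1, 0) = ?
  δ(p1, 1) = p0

From the language and accept set, identify what each state tracks — p0: even number of 1's so far; p1: odd number of 1's so far.
Each missing δ(q, a) is the state matching the new tracked value after reading a.
δ(p1, 0) = p1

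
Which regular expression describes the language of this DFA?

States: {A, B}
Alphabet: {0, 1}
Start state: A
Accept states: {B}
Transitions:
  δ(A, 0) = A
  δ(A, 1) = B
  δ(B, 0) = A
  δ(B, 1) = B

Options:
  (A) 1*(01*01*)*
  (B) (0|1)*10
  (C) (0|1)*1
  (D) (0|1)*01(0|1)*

Check each option against the DFA on short strings; one disagreement eliminates an option:
  (A) 1*(01*01*)*: on ε the DFA stays in A and rejects (A ∉ Accept), but the regex matches it → eliminate
  (B) (0|1)*10: on '1' the DFA goes A → B and accepts (B ∈ Accept), but the regex does not match it → eliminate
  (C) (0|1)*1: agrees with the DFA on every string of length ≤ 6
  (D) (0|1)*01(0|1)*: on '1' the DFA goes A → B and accepts (B ∈ Accept), but the regex does not match it → eliminate
Only (C) is consistent with the DFA.
(C) (0|1)*1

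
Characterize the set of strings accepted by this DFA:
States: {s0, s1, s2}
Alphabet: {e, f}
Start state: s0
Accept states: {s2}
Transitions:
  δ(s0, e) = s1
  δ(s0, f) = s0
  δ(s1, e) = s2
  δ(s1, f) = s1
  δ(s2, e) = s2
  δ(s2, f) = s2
Testing a few strings:
  'fef' → reject
  'effe' → accept
  'eee' → accept
  'fffe' → reject
State roles: s0=zero e's seen; s1=one e seen; s2=≥ two e's seen
All strings over {e,f} containing at least two e's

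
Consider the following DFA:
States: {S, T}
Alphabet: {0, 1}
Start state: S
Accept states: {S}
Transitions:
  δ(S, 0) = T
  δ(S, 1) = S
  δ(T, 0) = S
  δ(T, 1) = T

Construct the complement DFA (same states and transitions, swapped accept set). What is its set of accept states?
Complement accept states = All states \ Original accept states
= {S, T} \ {S}
{T}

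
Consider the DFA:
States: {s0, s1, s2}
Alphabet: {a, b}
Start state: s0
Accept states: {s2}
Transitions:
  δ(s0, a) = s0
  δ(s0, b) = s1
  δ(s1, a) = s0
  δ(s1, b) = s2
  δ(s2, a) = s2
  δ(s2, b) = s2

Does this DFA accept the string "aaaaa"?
Processing string "aaaaa":
  s0 --a--> s0
  s0 --a--> s0
  s0 --a--> s0
  s0 --a--> s0
  s0 --a--> s0
Final state: s0
Accept states: {s2}
No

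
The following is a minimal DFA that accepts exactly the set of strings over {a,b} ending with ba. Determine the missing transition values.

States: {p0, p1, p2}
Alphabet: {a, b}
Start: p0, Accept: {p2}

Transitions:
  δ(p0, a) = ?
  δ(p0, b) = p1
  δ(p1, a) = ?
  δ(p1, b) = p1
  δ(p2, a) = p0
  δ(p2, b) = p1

From the language and accept set, identify what each state tracks — p0: no suffix match; p1: one trailing b; p2: suffix is ba.
Each missing δ(q, a) is the state matching the new tracked value after reading a.
δ(p0, a) = p0; δ(p1, a) = p2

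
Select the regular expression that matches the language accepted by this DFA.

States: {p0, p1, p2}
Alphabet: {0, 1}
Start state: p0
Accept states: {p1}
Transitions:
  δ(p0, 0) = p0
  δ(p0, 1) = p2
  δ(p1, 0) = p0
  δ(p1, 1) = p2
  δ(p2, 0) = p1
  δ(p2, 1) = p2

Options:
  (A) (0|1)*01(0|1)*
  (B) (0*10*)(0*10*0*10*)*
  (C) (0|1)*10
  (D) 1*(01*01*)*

Check each option against the DFA on short strings; one disagreement eliminates an option:
  (A) (0|1)*01(0|1)*: on '01' the DFA goes p0 → p0 → p2 and rejects (p2 ∉ Accept), but the regex matches it → eliminate
  (B) (0*10*)(0*10*0*10*)*: on '1' the DFA goes p0 → p2 and rejects (p2 ∉ Accept), but the regex matches it → eliminate
  (C) (0|1)*10: agrees with the DFA on every string of length ≤ 6
  (D) 1*(01*01*)*: on ε the DFA stays in p0 and rejects (p0 ∉ Accept), but the regex matches it → eliminate
Only (C) is consistent with the DFA.
(C) (0|1)*10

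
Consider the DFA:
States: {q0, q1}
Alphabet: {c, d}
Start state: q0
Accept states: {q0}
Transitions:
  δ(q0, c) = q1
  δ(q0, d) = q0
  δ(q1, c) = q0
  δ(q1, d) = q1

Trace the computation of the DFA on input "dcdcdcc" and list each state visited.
read 'd': q0 → q0
  read 'c': q0 → q1
  read 'd': q1 → q1
  read 'c': q1 → q0
  read 'd': q0 → q0
  read 'c': q0 → q1
  read 'c': q1 → q0
q0 -> q0 -> q1 -> q1 -> q0 -> q0 -> q1 -> q0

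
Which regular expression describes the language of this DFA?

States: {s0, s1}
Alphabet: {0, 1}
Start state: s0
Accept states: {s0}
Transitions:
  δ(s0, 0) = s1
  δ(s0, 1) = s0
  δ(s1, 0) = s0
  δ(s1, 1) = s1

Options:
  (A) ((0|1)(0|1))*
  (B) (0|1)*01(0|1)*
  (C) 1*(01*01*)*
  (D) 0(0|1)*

Check each option against the DFA on short strings; one disagreement eliminates an option:
  (A) ((0|1)(0|1))*: on '1' the DFA goes s0 → s0 and accepts (s0 ∈ Accept), but the regex does not match it → eliminate
  (B) (0|1)*01(0|1)*: on ε the DFA stays in s0 and accepts (s0 ∈ Accept), but the regex does not match it → eliminate
  (C) 1*(01*01*)*: agrees with the DFA on every string of length ≤ 6
  (D) 0(0|1)*: on ε the DFA stays in s0 and accepts (s0 ∈ Accept), but the regex does not match it → eliminate
Only (C) is consistent with the DFA.
(C) 1*(01*01*)*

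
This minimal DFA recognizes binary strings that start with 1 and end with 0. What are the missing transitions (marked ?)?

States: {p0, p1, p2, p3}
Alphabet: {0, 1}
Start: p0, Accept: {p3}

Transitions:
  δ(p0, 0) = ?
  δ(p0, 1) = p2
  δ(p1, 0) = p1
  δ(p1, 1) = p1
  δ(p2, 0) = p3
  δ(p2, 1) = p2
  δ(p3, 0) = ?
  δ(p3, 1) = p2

From the language and accept set, identify what each state tracks — p0: no input read; p1: started with 0 (dead); p2: started with 1, last symbol 1; p3: started with 1, last symbol 0.
Each missing δ(q, a) is the state matching the new tracked value after reading a.
δ(p0, 0) = p1; δ(p3, 0) = p3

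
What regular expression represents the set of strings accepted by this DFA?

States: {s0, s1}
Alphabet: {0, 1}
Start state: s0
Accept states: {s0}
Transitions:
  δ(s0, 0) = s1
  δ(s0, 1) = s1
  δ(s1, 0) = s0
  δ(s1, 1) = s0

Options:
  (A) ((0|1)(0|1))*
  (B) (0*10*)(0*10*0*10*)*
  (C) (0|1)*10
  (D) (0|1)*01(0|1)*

Check each option against the DFA on short strings; one disagreement eliminates an option:
  (A) ((0|1)(0|1))*: agrees with the DFA on every string of length ≤ 6
  (B) (0*10*)(0*10*0*10*)*: on ε the DFA stays in s0 and accepts (s0 ∈ Accept), but the regex does not match it → eliminate
  (C) (0|1)*10: on ε the DFA stays in s0 and accepts (s0 ∈ Accept), but the regex does not match it → eliminate
  (D) (0|1)*01(0|1)*: on ε the DFA stays in s0 and accepts (s0 ∈ Accept), but the regex does not match it → eliminate
Only (A) is consistent with the DFA.
(A) ((0|1)(0|1))*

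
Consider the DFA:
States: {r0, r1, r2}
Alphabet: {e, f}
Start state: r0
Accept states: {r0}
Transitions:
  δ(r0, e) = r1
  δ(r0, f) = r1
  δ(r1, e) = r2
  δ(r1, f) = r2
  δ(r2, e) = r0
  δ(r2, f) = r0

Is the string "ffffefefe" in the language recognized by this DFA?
Processing string "ffffefefe":
  r0 --f--> r1
  r1 --f--> r2
  r2 --f--> r0
  r0 --f--> r1
  r1 --e--> r2
  r2 --f--> r0
  r0 --e--> r1
  r1 --f--> r2
  r2 --e--> r0
Final state: r0
Accept states: {r0}
Yes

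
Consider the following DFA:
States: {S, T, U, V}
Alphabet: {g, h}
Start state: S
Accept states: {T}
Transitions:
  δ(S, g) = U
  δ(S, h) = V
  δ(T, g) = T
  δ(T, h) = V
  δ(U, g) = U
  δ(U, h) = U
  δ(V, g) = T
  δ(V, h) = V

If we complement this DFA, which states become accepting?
Complement accept states = All states \ Original accept states
= {S, T, U, V} \ {T}
{S, U, V}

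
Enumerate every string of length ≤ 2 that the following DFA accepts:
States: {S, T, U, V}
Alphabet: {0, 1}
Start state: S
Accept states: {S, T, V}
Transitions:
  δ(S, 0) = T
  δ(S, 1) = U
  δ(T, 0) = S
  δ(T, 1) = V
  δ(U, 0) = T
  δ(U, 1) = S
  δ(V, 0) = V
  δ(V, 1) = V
ε, 0, 00, 01, 10, 11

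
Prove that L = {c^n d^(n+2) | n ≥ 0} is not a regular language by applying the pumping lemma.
Assume L is regular with pumping length p. Idea: pumping the c-block breaks the fixed offset of 2.
Choose s = c^p d^(p+2) ∈ L. By the pumping lemma, s = xyz with |xy| ≤ p, |y| > 0, so y = c^k with k ≥ 1. Then xy²z = c^(p+k) d^(p+2). For this to be in L we would need p+2 = (p+k)+2, i.e. k = 0, contradicting k ≥ 1. So xy²z ∉ L.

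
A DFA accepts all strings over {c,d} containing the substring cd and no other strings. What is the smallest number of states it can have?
By Myhill–Nerode, count the distinguishable equivalence classes: 3 classes — one per longest suffix of the input that is a prefix of 'cd' (lengths 0 through 1), plus an absorbing 'already seen cd' class.
3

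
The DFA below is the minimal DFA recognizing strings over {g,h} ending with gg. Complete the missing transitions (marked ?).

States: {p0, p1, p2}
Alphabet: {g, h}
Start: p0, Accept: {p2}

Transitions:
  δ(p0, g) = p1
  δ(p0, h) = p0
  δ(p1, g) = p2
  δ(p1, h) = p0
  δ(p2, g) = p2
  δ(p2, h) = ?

From the language and accept set, identify what each state tracks — p0: last symbol not g; p1: one trailing g; p2: two trailing g's.
Each missing δ(q, a) is the state matching the new tracked value after reading a.
δ(p2, h) = p0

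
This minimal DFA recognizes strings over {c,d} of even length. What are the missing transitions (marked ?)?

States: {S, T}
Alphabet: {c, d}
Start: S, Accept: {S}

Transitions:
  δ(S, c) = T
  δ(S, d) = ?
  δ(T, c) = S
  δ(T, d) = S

From the language and accept set, identify what each state tracks — S: even length so far; T: odd length so far.
Each missing δ(q, a) is the state matching the new tracked value after reading a.
δ(S, d) = T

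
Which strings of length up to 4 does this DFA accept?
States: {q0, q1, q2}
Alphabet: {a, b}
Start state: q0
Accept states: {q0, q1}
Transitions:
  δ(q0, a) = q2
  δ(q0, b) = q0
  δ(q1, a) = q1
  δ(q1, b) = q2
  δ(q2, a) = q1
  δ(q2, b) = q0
ε, b, aa, ab, bb, aaa, abb, baa, bab, bbb, aaaa, aaba, aabb, abaa, abab, abbb, baaa, babb, bbaa, bbab, bbbb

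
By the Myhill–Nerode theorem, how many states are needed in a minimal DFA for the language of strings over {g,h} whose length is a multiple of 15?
By Myhill–Nerode, count the distinguishable equivalence classes: 15 classes — one per residue of the length mod 15; class i is distinguished from class j by any string of length (15 − i) mod 15.
15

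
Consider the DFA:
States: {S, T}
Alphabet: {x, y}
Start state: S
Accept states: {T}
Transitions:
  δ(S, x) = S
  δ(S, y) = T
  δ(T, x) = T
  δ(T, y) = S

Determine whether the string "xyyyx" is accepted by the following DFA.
Processing string "xyyyx":
  S --x--> S
  S --y--> T
  T --y--> S
  S --y--> T
  T --x--> T
Final state: T
Accept states: {T}
Yes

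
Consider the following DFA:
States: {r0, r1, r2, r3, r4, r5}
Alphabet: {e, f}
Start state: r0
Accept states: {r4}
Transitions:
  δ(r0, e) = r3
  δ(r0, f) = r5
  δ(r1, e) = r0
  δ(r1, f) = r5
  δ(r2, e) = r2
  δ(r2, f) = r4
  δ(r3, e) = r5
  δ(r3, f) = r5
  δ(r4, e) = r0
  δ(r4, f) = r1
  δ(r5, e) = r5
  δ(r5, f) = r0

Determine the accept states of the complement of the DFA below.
Complement accept states = All states \ Original accept states
= {r0, r1, r2, r3, r4, r5} \ {r4}
{r0, r1, r2, r3, r5}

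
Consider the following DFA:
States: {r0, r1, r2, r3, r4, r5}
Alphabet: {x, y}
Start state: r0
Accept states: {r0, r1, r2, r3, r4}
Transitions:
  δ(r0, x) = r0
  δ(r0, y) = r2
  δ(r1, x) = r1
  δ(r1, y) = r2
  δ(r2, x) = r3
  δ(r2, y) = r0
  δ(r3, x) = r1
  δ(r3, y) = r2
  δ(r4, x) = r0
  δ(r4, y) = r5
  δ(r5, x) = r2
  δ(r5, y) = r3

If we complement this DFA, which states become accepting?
Complement accept states = All states \ Original accept states
= {r0, r1, r2, r3, r4, r5} \ {r0, r1, r2, r3, r4}
{r5}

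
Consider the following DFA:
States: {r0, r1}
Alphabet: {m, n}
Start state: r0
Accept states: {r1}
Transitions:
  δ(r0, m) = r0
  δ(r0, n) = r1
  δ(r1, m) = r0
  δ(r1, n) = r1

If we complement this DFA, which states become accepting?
Complement accept states = All states \ Original accept states
= {r0, r1} \ {r1}
{r0}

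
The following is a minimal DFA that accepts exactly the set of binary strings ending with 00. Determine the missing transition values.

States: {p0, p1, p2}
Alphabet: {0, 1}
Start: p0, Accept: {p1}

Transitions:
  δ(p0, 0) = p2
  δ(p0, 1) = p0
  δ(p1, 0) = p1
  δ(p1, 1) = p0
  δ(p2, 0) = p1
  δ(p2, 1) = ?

From the language and accept set, identify what each state tracks — p0: last symbol not 0; p1: two trailing 0's; p2: one trailing 0.
Each missing δ(q, a) is the state matching the new tracked value after reading a.
δ(p2, 1) = p0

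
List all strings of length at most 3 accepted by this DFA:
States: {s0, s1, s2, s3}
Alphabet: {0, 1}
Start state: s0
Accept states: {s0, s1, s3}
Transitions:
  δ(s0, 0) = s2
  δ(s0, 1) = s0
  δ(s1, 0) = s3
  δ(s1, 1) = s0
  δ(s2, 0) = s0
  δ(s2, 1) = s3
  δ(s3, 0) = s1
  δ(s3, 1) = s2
ε, 1, 00, 01, 11, 001, 010, 100, 101, 111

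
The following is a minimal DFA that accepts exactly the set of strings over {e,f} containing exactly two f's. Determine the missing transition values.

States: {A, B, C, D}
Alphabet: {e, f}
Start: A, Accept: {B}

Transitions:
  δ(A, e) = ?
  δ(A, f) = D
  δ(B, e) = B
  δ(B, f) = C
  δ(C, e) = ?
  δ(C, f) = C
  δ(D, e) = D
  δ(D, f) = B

From the language and accept set, identify what each state tracks — A: zero f's; B: two f's; C: ≥ three f's (dead); D: one f.
Each missing δ(q, a) is the state matching the new tracked value after reading a.
δ(A, e) = A; δ(C, e) = C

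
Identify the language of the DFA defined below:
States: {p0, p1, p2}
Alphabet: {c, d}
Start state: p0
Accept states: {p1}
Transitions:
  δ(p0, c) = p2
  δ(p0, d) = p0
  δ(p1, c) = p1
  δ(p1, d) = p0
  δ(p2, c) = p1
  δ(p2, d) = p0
Testing a few strings:
  'ccc' → accept
  'cc' → accept
  'd' → reject
  'cdcc' → accept
State roles: p0=last symbol not c; p1=two trailing c's; p2=one trailing c
All strings over {c,d} ending with cc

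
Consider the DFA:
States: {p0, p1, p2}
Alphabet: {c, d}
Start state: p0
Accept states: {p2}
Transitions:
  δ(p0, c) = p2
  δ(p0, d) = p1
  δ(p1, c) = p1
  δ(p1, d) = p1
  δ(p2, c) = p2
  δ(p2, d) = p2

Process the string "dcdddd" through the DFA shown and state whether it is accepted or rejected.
Processing string "dcdddd":
  p0 --d--> p1
  p1 --c--> p1
  p1 --d--> p1
  p1 --d--> p1
  p1 --d--> p1
  p1 --d--> p1
Final state: p1
Accept states: {p2}
No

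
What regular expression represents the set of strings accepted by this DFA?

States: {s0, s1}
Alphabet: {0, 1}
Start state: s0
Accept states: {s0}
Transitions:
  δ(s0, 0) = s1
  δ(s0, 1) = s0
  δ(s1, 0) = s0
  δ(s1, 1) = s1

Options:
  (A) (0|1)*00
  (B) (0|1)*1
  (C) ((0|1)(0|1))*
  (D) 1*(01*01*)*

Check each option against the DFA on short strings; one disagreement eliminates an option:
  (A) (0|1)*00: on ε the DFA stays in s0 and accepts (s0 ∈ Accept), but the regex does not match it → eliminate
  (B) (0|1)*1: on ε the DFA stays in s0 and accepts (s0 ∈ Accept), but the regex does not match it → eliminate
  (C) ((0|1)(0|1))*: on '1' the DFA goes s0 → s0 and accepts (s0 ∈ Accept), but the regex does not match it → eliminate
  (D) 1*(01*01*)*: agrees with the DFA on every string of length ≤ 6
Only (D) is consistent with the DFA.
(D) 1*(01*01*)*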